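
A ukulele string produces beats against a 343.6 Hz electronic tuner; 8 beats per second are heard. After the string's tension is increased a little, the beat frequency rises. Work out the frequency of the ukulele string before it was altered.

|f − 343.6| = 8, so the ukulele string was at either 335.6 Hz or 351.6 Hz.
Higher tension means higher frequency; the adjustment raises the ukulele string's frequency.
The beat rate rose, so the adjustment moved the ukulele string further from 343.6 Hz — it was already above the reference.

351.6 Hz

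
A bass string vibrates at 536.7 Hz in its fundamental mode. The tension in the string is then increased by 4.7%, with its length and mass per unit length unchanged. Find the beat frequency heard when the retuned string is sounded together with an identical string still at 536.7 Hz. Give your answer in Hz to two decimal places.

For a string, f ∝ √T, so the new frequency is 536.7·√1.047 = 549.1676 Hz.
f_beat = |549.1676 − 536.7| = 12.47 Hz.

12.47 Hz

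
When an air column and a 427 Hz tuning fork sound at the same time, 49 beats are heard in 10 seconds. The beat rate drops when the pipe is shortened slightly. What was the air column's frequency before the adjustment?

Beat frequency = 49/10 = 4.9 Hz.
|f − 427| = 4.9, so the air column was at either 422.1 Hz or 431.9 Hz.
A shorter pipe has a higher fundamental; the adjustment raises the air column's frequency.
The beat rate fell, so the adjustment moved the air column toward 427 Hz — it must have started below the reference.

422.1 Hz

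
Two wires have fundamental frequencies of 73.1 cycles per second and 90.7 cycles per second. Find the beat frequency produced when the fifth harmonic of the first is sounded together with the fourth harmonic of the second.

Fifth harmonic of the first: 5·73.1 = 365.5 Hz.
Fourth harmonic of the second: 4·90.7 = 362.8 Hz.
f_beat = |365.5 − 362.8| = 2.7 Hz.

2.7 Hz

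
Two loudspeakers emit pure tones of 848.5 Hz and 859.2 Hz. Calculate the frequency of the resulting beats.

10.7 Hz

Beats arise from superposition of two nearby frequencies; the beat rate is |f₁ − f₂|.
|848.5 − 859.2| = 10.7 Hz.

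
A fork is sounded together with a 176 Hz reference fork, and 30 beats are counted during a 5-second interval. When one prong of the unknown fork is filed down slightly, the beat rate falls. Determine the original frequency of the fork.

170 Hz

Beat frequency = 30/5 = 6 Hz.
|f − 176| = 6, so the fork was at either 170 Hz or 182 Hz.
Filing a prong removes mass and raises the fork's frequency; the adjustment raises the fork's frequency.
The beat rate fell, so the adjustment moved the fork toward 176 Hz — it must have started below the reference.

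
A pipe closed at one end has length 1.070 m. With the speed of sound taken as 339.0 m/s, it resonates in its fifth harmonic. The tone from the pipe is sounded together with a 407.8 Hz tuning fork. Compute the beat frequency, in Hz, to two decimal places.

11.77 Hz

Closed pipe (odd harmonics): f_n = n·v/(4L) = 5·339.0/(4·1.070) = 396.0280 Hz.
f_beat = |396.0280 − 407.8| = 11.77 Hz.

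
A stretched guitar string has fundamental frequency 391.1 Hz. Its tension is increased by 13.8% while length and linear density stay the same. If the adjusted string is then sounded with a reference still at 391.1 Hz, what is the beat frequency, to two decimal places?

For a string, f ∝ √T, so the new frequency is 391.1·√1.138 = 417.2141 Hz.
f_beat = |417.2141 − 391.1| = 26.11 Hz.

26.11 Hz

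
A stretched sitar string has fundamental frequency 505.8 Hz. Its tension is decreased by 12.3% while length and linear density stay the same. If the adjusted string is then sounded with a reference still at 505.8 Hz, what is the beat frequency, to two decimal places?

32.13 Hz

For a string, f ∝ √T, so the new frequency is 505.8·√0.877 = 473.6730 Hz.
f_beat = |473.6730 − 505.8| = 32.13 Hz.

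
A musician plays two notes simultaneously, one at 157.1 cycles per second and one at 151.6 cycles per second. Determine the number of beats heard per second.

Beats arise from superposition of two nearby frequencies; the beat rate is |f₁ − f₂|.
|157.1 − 151.6| = 5.5 Hz.

5.5 Hz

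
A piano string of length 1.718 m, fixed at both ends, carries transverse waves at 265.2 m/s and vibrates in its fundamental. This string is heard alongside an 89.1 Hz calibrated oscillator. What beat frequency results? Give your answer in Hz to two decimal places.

11.92 Hz

For a string fixed at both ends, f_n = n·v/(2L) = 1·265.2/(2·1.718) = 77.1828 Hz.
f_beat = |77.1828 − 89.1| = 11.92 Hz.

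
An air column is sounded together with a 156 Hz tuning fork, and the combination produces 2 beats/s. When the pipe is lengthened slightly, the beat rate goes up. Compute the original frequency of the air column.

154 Hz

|f − 156| = 2, so the air column was at either 154 Hz or 158 Hz.
A longer pipe has a lower fundamental; the adjustment lowers the air column's frequency.
The beat rate rose, so the adjustment moved the air column further from 156 Hz — it was already below the reference.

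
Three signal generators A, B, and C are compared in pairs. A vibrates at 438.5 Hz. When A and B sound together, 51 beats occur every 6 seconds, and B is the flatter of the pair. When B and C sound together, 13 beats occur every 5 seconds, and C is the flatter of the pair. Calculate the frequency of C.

427.4 Hz

A–B: Beat frequency = 51/6 = 8.5 Hz.
B is below A, so f_B = 438.5 − 8.5 = 430 Hz.
B–C: Beat frequency = 13/5 = 2.6 Hz.
C is below B, so f_C = 430 − 2.6 = 427.4 Hz.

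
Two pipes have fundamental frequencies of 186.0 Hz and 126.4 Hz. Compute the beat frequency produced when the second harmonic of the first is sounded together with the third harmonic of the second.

7.2 Hz

Second harmonic of the first: 2·186.0 = 372.0 Hz.
Third harmonic of the second: 3·126.4 = 379.2 Hz.
f_beat = |372.0 − 379.2| = 7.2 Hz.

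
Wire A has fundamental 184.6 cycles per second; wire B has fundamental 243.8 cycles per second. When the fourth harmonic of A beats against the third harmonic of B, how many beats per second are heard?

Fourth harmonic of the first: 4·184.6 = 738.4 Hz.
Third harmonic of the second: 3·243.8 = 731.4 Hz.
f_beat = |738.4 − 731.4| = 7.0 Hz.

7.0 Hz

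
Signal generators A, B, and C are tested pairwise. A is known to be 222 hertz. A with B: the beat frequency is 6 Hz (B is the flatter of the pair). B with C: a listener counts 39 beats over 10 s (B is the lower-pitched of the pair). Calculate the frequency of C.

219.9 Hz

B is below A, so f_B = 222 − 6 = 216 Hz.
B–C: Beat frequency = 39/10 = 3.9 Hz.
C is above B, so f_C = 216 + 3.9 = 219.9 Hz.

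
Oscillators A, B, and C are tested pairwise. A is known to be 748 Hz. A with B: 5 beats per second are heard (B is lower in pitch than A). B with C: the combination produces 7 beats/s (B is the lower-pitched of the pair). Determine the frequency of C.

750 Hz

B is below A, so f_B = 748 − 5 = 743 Hz.
C is above B, so f_C = 743 + 7 = 750 Hz.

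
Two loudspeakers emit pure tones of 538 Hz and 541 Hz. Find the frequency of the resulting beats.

3 Hz

The beat frequency equals the magnitude of the frequency difference.
|538 − 541| = 3 Hz.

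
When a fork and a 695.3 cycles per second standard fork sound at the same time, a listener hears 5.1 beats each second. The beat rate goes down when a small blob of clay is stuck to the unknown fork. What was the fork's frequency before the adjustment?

700.4 Hz

|f − 695.3| = 5.1, so the fork was at either 690.2 Hz or 700.4 Hz.
Adding mass to a fork lowers its frequency; the adjustment lowers the fork's frequency.
The beat rate fell, so the adjustment moved the fork toward 695.3 Hz — it must have started above the reference.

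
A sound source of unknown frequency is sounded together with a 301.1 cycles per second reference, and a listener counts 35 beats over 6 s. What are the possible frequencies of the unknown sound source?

295.2667 Hz or 306.9333 Hz

Beat frequency = 35/6 = 5.8333 Hz.
|f − 301.1| = 5.8333, so f = 301.1 ± 5.8333.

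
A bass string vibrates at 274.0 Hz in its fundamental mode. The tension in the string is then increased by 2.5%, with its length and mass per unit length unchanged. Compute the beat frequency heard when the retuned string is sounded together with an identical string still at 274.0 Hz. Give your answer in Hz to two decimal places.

For a string, f ∝ √T, so the new frequency is 274.0·√1.025 = 277.4039 Hz.
f_beat = |277.4039 − 274.0| = 3.40 Hz.

3.40 Hz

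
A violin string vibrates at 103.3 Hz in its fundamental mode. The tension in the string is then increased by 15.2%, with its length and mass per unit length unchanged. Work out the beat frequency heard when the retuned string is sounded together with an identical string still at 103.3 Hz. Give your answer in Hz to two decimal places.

For a string, f ∝ √T, so the new frequency is 103.3·√1.152 = 110.8732 Hz.
f_beat = |110.8732 − 103.3| = 7.57 Hz.

7.57 Hz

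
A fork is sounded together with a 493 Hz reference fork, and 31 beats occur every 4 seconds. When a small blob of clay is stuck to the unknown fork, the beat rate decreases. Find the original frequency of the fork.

500.75 Hz

Beat frequency = 31/4 = 7.75 Hz.
|f − 493| = 7.75, so the fork was at either 485.25 Hz or 500.75 Hz.
Adding mass to a fork lowers its frequency; the adjustment lowers the fork's frequency.
The beat rate fell, so the adjustment moved the fork toward 493 Hz — it must have started above the reference.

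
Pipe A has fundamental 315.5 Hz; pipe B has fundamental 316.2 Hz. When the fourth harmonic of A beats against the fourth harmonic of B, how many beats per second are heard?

2.8 Hz

Fourth harmonic of the first: 4·315.5 = 1262.0 Hz.
Fourth harmonic of the second: 4·316.2 = 1264.8 Hz.
f_beat = |1262.0 − 1264.8| = 2.8 Hz.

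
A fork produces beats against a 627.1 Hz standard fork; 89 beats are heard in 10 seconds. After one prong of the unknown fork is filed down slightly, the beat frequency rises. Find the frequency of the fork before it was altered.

636 Hz

Beat frequency = 89/10 = 8.9 Hz.
|f − 627.1| = 8.9, so the fork was at either 618.2 Hz or 636 Hz.
Filing a prong removes mass and raises the fork's frequency; the adjustment raises the fork's frequency.
The beat rate rose, so the adjustment moved the fork further from 627.1 Hz — it was already above the reference.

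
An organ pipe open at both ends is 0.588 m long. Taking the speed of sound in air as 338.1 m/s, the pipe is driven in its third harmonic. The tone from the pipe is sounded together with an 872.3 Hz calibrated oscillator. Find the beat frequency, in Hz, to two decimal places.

9.80 Hz

Open pipe: f_n = n·v/(2L) = 3·338.1/(2·0.588) = 862.5000 Hz.
f_beat = |862.5000 − 872.3| = 9.80 Hz.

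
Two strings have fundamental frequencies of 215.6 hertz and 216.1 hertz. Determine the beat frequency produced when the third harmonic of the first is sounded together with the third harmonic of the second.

Third harmonic of the first: 3·215.6 = 646.8 Hz.
Third harmonic of the second: 3·216.1 = 648.3 Hz.
f_beat = |646.8 − 648.3| = 1.5 Hz.

1.5 Hz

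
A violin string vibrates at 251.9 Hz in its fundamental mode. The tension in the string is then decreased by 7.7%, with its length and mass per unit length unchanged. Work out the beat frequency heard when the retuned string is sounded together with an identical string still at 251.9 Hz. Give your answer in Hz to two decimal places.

For a string, f ∝ √T, so the new frequency is 251.9·√0.923 = 242.0076 Hz.
f_beat = |242.0076 − 251.9| = 9.89 Hz.

9.89 Hz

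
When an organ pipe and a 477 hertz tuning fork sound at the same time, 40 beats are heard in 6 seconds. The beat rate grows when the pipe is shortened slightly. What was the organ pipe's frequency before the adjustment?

483.6667 Hz

Beat frequency = 40/6 = 6.6667 Hz.
|f − 477| = 6.6667, so the organ pipe was at either 470.3333 Hz or 483.6667 Hz.
A shorter pipe has a higher fundamental; the adjustment raises the organ pipe's frequency.
The beat rate rose, so the adjustment moved the organ pipe further from 477 Hz — it was already above the reference.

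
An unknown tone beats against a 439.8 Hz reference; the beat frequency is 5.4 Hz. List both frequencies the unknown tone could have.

434.4 Hz or 445.2 Hz

|f − 439.8| = 5.4, so f = 439.8 ± 5.4.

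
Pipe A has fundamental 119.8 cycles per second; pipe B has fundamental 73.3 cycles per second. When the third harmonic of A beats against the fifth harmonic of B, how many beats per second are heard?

Third harmonic of the first: 3·119.8 = 359.4 Hz.
Fifth harmonic of the second: 5·73.3 = 366.5 Hz.
f_beat = |359.4 − 366.5| = 7.1 Hz.

7.1 Hz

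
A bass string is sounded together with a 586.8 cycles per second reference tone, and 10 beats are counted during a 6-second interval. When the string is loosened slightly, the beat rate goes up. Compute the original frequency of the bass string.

Beat frequency = 10/6 = 1.6667 Hz.
|f − 586.8| = 1.6667, so the bass string was at either 585.1333 Hz or 588.4667 Hz.
Reducing tension lowers a string's frequency; the adjustment lowers the bass string's frequency.
The beat rate rose, so the adjustment moved the bass string further from 586.8 Hz — it was already below the reference.

585.1333 Hz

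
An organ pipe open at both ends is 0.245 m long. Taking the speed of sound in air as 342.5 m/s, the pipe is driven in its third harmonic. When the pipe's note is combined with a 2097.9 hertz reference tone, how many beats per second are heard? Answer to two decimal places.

Open pipe: f_n = n·v/(2L) = 3·342.5/(2·0.245) = 2096.9388 Hz.
f_beat = |2096.9388 − 2097.9| = 0.96 Hz.

0.96 Hz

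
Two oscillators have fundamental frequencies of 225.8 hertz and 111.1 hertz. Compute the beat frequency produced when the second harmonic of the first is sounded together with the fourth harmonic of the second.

7.2 Hz

Second harmonic of the first: 2·225.8 = 451.6 Hz.
Fourth harmonic of the second: 4·111.1 = 444.4 Hz.
f_beat = |451.6 − 444.4| = 7.2 Hz.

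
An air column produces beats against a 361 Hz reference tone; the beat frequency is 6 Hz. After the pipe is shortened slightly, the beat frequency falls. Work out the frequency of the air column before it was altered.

|f − 361| = 6, so the air column was at either 355 Hz or 367 Hz.
A shorter pipe has a higher fundamental; the adjustment raises the air column's frequency.
The beat rate fell, so the adjustment moved the air column toward 361 Hz — it must have started below the reference.

355 Hz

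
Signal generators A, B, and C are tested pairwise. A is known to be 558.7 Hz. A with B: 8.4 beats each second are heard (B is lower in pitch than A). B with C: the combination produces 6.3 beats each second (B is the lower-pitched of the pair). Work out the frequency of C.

B is below A, so f_B = 558.7 − 8.4 = 550.3 Hz.
C is above B, so f_C = 550.3 + 6.3 = 556.6 Hz.

556.6 Hz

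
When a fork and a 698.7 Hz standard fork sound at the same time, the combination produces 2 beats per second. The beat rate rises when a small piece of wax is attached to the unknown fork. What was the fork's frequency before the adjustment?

696.7 Hz

|f − 698.7| = 2, so the fork was at either 696.7 Hz or 700.7 Hz.
Loading a fork with wax lowers its frequency; the adjustment lowers the fork's frequency.
The beat rate rose, so the adjustment moved the fork further from 698.7 Hz — it was already below the reference.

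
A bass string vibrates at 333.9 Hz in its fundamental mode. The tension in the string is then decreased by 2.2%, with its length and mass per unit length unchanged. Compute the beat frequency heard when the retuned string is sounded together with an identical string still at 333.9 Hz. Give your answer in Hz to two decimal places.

For a string, f ∝ √T, so the new frequency is 333.9·√0.978 = 330.2067 Hz.
f_beat = |330.2067 − 333.9| = 3.69 Hz.

3.69 Hz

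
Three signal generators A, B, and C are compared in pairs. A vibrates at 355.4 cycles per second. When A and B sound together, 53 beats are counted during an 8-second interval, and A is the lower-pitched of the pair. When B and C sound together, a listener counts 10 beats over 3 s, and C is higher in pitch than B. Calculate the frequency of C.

A–B: Beat frequency = 53/8 = 6.625 Hz.
B is above A, so f_B = 355.4 + 6.625 = 362.025 Hz.
B–C: Beat frequency = 10/3 = 3.3333 Hz.
C is above B, so f_C = 362.025 + 3.3333 = 365.3583 Hz.

365.3583 Hz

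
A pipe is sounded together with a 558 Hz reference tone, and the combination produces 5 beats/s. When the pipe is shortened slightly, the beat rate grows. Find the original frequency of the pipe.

|f − 558| = 5, so the pipe was at either 553 Hz or 563 Hz.
A shorter pipe has a higher fundamental; the adjustment raises the pipe's frequency.
The beat rate rose, so the adjustment moved the pipe further from 558 Hz — it was already above the reference.

563 Hz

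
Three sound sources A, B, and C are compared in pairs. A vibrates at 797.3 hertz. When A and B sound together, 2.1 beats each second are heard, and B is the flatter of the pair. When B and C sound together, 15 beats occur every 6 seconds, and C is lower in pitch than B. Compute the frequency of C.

B is below A, so f_B = 797.3 − 2.1 = 795.2 Hz.
B–C: Beat frequency = 15/6 = 2.5 Hz.
C is below B, so f_C = 795.2 − 2.5 = 792.7 Hz.

792.7 Hz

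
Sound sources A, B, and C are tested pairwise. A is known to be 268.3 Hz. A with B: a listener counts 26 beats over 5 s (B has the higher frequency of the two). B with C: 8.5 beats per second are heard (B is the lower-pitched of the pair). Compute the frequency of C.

282 Hz

A–B: Beat frequency = 26/5 = 5.2 Hz.
B is above A, so f_B = 268.3 + 5.2 = 273.5 Hz.
C is above B, so f_C = 273.5 + 8.5 = 282 Hz.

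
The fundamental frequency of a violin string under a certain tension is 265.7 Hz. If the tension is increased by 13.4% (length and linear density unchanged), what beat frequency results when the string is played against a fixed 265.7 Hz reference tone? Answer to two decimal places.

For a string, f ∝ √T, so the new frequency is 265.7·√1.134 = 282.9424 Hz.
f_beat = |282.9424 − 265.7| = 17.24 Hz.

17.24 Hz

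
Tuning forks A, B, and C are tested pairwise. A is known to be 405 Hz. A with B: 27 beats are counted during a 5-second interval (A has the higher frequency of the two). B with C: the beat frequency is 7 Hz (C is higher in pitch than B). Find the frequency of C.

A–B: Beat frequency = 27/5 = 5.4 Hz.
B is below A, so f_B = 405 − 5.4 = 399.6 Hz.
C is above B, so f_C = 399.6 + 7 = 406.6 Hz.

406.6 Hz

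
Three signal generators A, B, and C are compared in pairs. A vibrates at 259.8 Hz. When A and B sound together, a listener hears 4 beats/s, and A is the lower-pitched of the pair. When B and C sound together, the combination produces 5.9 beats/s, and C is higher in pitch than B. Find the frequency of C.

B is above A, so f_B = 259.8 + 4 = 263.8 Hz.
C is above B, so f_C = 263.8 + 5.9 = 269.7 Hz.

269.7 Hz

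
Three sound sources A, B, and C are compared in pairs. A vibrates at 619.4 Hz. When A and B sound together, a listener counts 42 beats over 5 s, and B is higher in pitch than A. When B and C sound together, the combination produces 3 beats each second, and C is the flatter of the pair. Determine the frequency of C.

A–B: Beat frequency = 42/5 = 8.4 Hz.
B is above A, so f_B = 619.4 + 8.4 = 627.8 Hz.
C is below B, so f_C = 627.8 − 3 = 624.8 Hz.

624.8 Hz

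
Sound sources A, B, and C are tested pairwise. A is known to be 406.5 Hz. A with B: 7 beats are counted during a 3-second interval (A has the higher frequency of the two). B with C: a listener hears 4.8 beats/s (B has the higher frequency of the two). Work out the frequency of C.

A–B: Beat frequency = 7/3 = 2.3333 Hz.
B is below A, so f_B = 406.5 − 2.3333 = 404.1667 Hz.
C is below B, so f_C = 404.1667 − 4.8 = 399.3667 Hz.

399.3667 Hz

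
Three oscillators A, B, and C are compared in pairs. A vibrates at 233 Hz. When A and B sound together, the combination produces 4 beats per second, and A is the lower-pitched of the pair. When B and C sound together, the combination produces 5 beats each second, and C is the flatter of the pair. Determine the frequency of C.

B is above A, so f_B = 233 + 4 = 237 Hz.
C is below B, so f_C = 237 − 5 = 232 Hz.

232 Hz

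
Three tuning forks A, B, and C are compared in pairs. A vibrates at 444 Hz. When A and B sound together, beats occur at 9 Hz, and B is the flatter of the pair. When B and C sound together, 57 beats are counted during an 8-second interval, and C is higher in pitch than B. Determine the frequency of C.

B is below A, so f_B = 444 − 9 = 435 Hz.
B–C: Beat frequency = 57/8 = 7.125 Hz.
C is above B, so f_C = 435 + 7.125 = 442.125 Hz.

442.125 Hz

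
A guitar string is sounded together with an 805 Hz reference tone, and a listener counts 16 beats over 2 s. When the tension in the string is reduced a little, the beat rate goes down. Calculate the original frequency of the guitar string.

813 Hz

Beat frequency = 16/2 = 8 Hz.
|f − 805| = 8, so the guitar string was at either 797 Hz or 813 Hz.
Lower tension means lower frequency; the adjustment lowers the guitar string's frequency.
The beat rate fell, so the adjustment moved the guitar string toward 805 Hz — it must have started above the reference.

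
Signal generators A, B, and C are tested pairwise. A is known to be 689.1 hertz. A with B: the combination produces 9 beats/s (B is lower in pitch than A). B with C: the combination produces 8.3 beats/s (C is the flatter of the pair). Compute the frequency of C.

B is below A, so f_B = 689.1 − 9 = 680.1 Hz.
C is below B, so f_C = 680.1 − 8.3 = 671.8 Hz.

671.8 Hz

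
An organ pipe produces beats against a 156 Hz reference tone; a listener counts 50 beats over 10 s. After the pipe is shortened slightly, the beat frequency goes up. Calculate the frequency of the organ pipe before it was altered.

Beat frequency = 50/10 = 5 Hz.
|f − 156| = 5, so the organ pipe was at either 151 Hz or 161 Hz.
A shorter pipe has a higher fundamental; the adjustment raises the organ pipe's frequency.
The beat rate rose, so the adjustment moved the organ pipe further from 156 Hz — it was already above the reference.

161 Hz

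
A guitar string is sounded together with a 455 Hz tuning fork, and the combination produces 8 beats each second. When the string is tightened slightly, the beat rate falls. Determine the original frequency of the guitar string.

447 Hz

|f − 455| = 8, so the guitar string was at either 447 Hz or 463 Hz.
Increasing tension raises a string's frequency; the adjustment raises the guitar string's frequency.
The beat rate fell, so the adjustment moved the guitar string toward 455 Hz — it must have started below the reference.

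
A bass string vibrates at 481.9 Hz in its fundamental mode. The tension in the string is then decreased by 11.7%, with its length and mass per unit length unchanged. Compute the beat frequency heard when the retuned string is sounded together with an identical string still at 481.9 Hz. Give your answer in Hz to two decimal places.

For a string, f ∝ √T, so the new frequency is 481.9·√0.883 = 452.8322 Hz.
f_beat = |452.8322 − 481.9| = 29.07 Hz.

29.07 Hz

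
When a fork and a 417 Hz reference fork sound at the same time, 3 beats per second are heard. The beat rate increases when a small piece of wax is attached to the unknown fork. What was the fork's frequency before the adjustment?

414 Hz

|f − 417| = 3, so the fork was at either 414 Hz or 420 Hz.
Loading a fork with wax lowers its frequency; the adjustment lowers the fork's frequency.
The beat rate rose, so the adjustment moved the fork further from 417 Hz — it was already below the reference.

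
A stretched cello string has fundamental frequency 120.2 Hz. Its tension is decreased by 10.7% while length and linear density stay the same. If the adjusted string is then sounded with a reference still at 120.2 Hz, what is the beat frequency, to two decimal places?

For a string, f ∝ √T, so the new frequency is 120.2·√0.893 = 113.5874 Hz.
f_beat = |113.5874 − 120.2| = 6.61 Hz.

6.61 Hz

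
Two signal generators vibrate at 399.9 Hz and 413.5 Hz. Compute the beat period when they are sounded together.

f_beat = |399.9 − 413.5| = 13.6 Hz.
Beat period T = 1 / f_beat = 1 / 13.6 s.

0.074 s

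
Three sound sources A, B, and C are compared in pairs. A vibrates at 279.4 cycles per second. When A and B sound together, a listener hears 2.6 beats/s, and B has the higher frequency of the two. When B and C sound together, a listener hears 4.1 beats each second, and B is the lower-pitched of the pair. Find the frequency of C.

B is above A, so f_B = 279.4 + 2.6 = 282 Hz.
C is above B, so f_C = 282 + 4.1 = 286.1 Hz.

286.1 Hz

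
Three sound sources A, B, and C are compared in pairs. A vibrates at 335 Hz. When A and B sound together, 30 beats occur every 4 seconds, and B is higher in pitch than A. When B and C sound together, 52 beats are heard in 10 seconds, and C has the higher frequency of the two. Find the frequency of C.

347.7 Hz

A–B: Beat frequency = 30/4 = 7.5 Hz.
B is above A, so f_B = 335 + 7.5 = 342.5 Hz.
B–C: Beat frequency = 52/10 = 5.2 Hz.
C is above B, so f_C = 342.5 + 5.2 = 347.7 Hz.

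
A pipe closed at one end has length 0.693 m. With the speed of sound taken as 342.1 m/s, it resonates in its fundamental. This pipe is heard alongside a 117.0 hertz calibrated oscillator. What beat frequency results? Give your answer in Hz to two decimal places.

6.41 Hz

Closed pipe (odd harmonics): f_n = n·v/(4L) = 1·342.1/(4·0.693) = 123.4127 Hz.
f_beat = |123.4127 − 117.0| = 6.41 Hz.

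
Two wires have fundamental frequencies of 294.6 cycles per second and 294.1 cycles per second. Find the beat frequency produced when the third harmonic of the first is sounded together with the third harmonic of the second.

1.5 Hz

Third harmonic of the first: 3·294.6 = 883.8 Hz.
Third harmonic of the second: 3·294.1 = 882.3 Hz.
f_beat = |883.8 − 882.3| = 1.5 Hz.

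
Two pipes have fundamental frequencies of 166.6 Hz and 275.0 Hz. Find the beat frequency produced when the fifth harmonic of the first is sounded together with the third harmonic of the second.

Fifth harmonic of the first: 5·166.6 = 833.0 Hz.
Third harmonic of the second: 3·275.0 = 825.0 Hz.
f_beat = |833.0 − 825.0| = 8.0 Hz.

8.0 Hz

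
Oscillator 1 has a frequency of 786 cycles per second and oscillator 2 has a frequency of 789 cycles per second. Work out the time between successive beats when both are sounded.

0.333 s

f_beat = |786 − 789| = 3 Hz.
Beat period T = 1 / f_beat = 1 / 3 s.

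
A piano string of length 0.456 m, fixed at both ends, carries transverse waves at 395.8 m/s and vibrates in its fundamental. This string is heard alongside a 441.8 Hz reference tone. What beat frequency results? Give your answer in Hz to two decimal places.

For a string fixed at both ends, f_n = n·v/(2L) = 1·395.8/(2·0.456) = 433.9912 Hz.
f_beat = |433.9912 − 441.8| = 7.81 Hz.

7.81 Hz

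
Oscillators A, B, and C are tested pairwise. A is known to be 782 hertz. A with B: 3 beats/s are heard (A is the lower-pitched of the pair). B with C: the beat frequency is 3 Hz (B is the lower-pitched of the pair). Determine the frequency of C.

788 Hz

B is above A, so f_B = 782 + 3 = 785 Hz.
C is above B, so f_C = 785 + 3 = 788 Hz.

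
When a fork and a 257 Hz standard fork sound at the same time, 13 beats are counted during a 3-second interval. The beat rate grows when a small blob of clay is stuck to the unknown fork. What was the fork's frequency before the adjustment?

Beat frequency = 13/3 = 4.3333 Hz.
|f − 257| = 4.3333, so the fork was at either 252.6667 Hz or 261.3333 Hz.
Adding mass to a fork lowers its frequency; the adjustment lowers the fork's frequency.
The beat rate rose, so the adjustment moved the fork further from 257 Hz — it was already below the reference.

252.6667 Hz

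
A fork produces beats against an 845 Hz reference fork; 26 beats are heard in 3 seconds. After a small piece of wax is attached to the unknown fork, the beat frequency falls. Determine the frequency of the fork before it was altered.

Beat frequency = 26/3 = 8.6667 Hz.
|f − 845| = 8.6667, so the fork was at either 836.3333 Hz or 853.6667 Hz.
Loading a fork with wax lowers its frequency; the adjustment lowers the fork's frequency.
The beat rate fell, so the adjustment moved the fork toward 845 Hz — it must have started above the reference.

853.6667 Hz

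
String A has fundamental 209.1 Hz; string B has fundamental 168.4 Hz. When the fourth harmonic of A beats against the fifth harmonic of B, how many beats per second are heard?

Fourth harmonic of the first: 4·209.1 = 836.4 Hz.
Fifth harmonic of the second: 5·168.4 = 842.0 Hz.
f_beat = |836.4 − 842.0| = 5.6 Hz.

5.6 Hz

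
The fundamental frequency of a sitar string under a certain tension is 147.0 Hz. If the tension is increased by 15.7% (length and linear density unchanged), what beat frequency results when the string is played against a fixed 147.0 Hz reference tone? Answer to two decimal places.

11.12 Hz

For a string, f ∝ √T, so the new frequency is 147.0·√1.157 = 158.1190 Hz.
f_beat = |158.1190 − 147.0| = 11.12 Hz.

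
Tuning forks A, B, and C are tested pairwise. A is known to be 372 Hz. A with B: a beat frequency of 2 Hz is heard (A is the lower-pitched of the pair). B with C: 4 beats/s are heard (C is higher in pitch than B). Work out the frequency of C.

378 Hz

B is above A, so f_B = 372 + 2 = 374 Hz.
C is above B, so f_C = 374 + 4 = 378 Hz.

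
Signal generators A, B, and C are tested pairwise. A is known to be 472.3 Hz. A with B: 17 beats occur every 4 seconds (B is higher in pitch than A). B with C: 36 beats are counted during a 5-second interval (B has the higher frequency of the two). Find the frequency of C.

469.35 Hz

A–B: Beat frequency = 17/4 = 4.25 Hz.
B is above A, so f_B = 472.3 + 4.25 = 476.55 Hz.
B–C: Beat frequency = 36/5 = 7.2 Hz.
C is below B, so f_C = 476.55 − 7.2 = 469.35 Hz.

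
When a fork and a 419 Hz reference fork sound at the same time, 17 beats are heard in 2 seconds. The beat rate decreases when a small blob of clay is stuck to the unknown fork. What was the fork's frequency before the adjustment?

Beat frequency = 17/2 = 8.5 Hz.
|f − 419| = 8.5, so the fork was at either 410.5 Hz or 427.5 Hz.
Adding mass to a fork lowers its frequency; the adjustment lowers the fork's frequency.
The beat rate fell, so the adjustment moved the fork toward 419 Hz — it must have started above the reference.

427.5 Hz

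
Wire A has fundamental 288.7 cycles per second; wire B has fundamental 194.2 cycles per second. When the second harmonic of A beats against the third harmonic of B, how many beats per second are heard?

5.2 Hz

Second harmonic of the first: 2·288.7 = 577.4 Hz.
Third harmonic of the second: 3·194.2 = 582.6 Hz.
f_beat = |577.4 − 582.6| = 5.2 Hz.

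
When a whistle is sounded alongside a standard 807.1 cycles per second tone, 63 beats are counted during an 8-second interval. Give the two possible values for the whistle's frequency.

799.225 Hz or 814.975 Hz

Beat frequency = 63/8 = 7.875 Hz.
|f − 807.1| = 7.875, so f = 807.1 ± 7.875.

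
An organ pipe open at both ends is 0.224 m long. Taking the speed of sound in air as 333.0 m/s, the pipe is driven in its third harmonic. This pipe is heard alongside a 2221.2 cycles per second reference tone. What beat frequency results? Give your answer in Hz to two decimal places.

Open pipe: f_n = n·v/(2L) = 3·333.0/(2·0.224) = 2229.9107 Hz.
f_beat = |2229.9107 − 2221.2| = 8.71 Hz.

8.71 Hz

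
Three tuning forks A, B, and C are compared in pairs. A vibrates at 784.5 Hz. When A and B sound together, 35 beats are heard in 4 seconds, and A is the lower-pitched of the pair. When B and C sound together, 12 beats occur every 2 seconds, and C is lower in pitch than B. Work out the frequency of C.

787.25 Hz

A–B: Beat frequency = 35/4 = 8.75 Hz.
B is above A, so f_B = 784.5 + 8.75 = 793.25 Hz.
B–C: Beat frequency = 12/2 = 6 Hz.
C is below B, so f_C = 793.25 − 6 = 787.25 Hz.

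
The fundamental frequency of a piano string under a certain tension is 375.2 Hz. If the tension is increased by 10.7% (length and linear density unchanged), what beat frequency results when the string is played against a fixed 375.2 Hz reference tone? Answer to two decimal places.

19.56 Hz

For a string, f ∝ √T, so the new frequency is 375.2·√1.107 = 394.7632 Hz.
f_beat = |394.7632 − 375.2| = 19.56 Hz.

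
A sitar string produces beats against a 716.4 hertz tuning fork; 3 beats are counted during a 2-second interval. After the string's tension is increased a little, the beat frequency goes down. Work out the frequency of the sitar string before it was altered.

Beat frequency = 3/2 = 1.5 Hz.
|f − 716.4| = 1.5, so the sitar string was at either 714.9 Hz or 717.9 Hz.
Higher tension means higher frequency; the adjustment raises the sitar string's frequency.
The beat rate fell, so the adjustment moved the sitar string toward 716.4 Hz — it must have started below the reference.

714.9 Hz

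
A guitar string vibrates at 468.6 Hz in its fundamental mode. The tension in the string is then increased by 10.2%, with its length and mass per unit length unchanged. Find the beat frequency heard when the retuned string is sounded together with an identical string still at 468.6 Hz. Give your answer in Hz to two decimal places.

For a string, f ∝ √T, so the new frequency is 468.6·√1.102 = 491.9184 Hz.
f_beat = |491.9184 − 468.6| = 23.32 Hz.

23.32 Hz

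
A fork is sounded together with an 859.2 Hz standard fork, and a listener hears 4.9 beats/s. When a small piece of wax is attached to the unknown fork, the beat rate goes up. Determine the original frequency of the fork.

854.3 Hz

|f − 859.2| = 4.9, so the fork was at either 854.3 Hz or 864.1 Hz.
Loading a fork with wax lowers its frequency; the adjustment lowers the fork's frequency.
The beat rate rose, so the adjustment moved the fork further from 859.2 Hz — it was already below the reference.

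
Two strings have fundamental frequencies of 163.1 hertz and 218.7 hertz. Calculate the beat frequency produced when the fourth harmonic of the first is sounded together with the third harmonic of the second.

3.7 Hz

Fourth harmonic of the first: 4·163.1 = 652.4 Hz.
Third harmonic of the second: 3·218.7 = 656.1 Hz.
f_beat = |652.4 − 656.1| = 3.7 Hz.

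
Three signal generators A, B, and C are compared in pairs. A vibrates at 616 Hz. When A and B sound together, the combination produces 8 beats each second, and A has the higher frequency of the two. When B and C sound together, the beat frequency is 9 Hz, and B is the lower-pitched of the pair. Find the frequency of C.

B is below A, so f_B = 616 − 8 = 608 Hz.
C is above B, so f_C = 608 + 9 = 617 Hz.

617 Hz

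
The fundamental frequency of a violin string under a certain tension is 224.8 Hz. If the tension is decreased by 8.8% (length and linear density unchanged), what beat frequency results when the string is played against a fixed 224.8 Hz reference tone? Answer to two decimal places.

For a string, f ∝ √T, so the new frequency is 224.8·√0.912 = 214.6811 Hz.
f_beat = |214.6811 − 224.8| = 10.12 Hz.

10.12 Hz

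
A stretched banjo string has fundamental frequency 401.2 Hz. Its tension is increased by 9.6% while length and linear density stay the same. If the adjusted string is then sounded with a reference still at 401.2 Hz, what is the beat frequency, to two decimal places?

18.82 Hz

For a string, f ∝ √T, so the new frequency is 401.2·√1.096 = 420.0164 Hz.
f_beat = |420.0164 − 401.2| = 18.82 Hz.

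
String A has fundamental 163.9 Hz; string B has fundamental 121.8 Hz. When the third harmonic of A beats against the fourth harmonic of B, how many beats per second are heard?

4.5 Hz

Third harmonic of the first: 3·163.9 = 491.7 Hz.
Fourth harmonic of the second: 4·121.8 = 487.2 Hz.
f_beat = |491.7 − 487.2| = 4.5 Hz.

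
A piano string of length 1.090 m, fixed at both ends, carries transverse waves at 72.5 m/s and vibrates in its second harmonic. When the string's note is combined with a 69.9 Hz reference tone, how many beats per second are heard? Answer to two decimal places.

3.39 Hz

For a string fixed at both ends, f_n = n·v/(2L) = 2·72.5/(2·1.090) = 66.5138 Hz.
f_beat = |66.5138 − 69.9| = 3.39 Hz.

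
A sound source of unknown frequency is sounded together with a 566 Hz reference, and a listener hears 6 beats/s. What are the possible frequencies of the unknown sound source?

560 Hz or 572 Hz

|f − 566| = 6, so f = 566 ± 6.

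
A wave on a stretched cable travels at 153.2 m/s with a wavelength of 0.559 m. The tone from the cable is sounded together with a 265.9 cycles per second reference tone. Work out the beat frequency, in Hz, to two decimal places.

Source frequency f = v/λ = 153.2/0.559 = 274.0608 Hz.
f_beat = |274.0608 − 265.9| = 8.16 Hz.

8.16 Hz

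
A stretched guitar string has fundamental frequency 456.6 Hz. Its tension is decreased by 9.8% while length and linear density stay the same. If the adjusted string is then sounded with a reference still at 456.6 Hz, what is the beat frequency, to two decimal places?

For a string, f ∝ √T, so the new frequency is 456.6·√0.902 = 433.6498 Hz.
f_beat = |433.6498 − 456.6| = 22.95 Hz.

22.95 Hz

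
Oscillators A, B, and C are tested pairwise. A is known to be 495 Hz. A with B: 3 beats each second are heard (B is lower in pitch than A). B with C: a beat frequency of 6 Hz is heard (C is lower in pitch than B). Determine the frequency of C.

486 Hz

B is below A, so f_B = 495 − 3 = 492 Hz.
C is below B, so f_C = 492 − 6 = 486 Hz.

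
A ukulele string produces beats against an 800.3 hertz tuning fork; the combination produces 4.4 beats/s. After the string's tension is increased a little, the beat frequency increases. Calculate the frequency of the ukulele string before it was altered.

804.7 Hz

|f − 800.3| = 4.4, so the ukulele string was at either 795.9 Hz or 804.7 Hz.
Higher tension means higher frequency; the adjustment raises the ukulele string's frequency.
The beat rate rose, so the adjustment moved the ukulele string further from 800.3 Hz — it was already above the reference.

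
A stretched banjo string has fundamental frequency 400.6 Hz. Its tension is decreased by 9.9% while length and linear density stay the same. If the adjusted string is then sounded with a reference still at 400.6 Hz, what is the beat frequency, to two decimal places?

20.35 Hz

For a string, f ∝ √T, so the new frequency is 400.6·√0.901 = 380.2536 Hz.
f_beat = |380.2536 − 400.6| = 20.35 Hz.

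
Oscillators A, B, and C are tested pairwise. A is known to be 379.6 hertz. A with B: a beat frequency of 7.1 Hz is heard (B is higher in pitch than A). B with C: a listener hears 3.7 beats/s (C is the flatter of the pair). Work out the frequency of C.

383 Hz

B is above A, so f_B = 379.6 + 7.1 = 386.7 Hz.
C is below B, so f_C = 386.7 − 3.7 = 383 Hz.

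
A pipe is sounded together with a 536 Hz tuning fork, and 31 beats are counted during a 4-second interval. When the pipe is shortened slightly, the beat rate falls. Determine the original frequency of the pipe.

528.25 Hz

Beat frequency = 31/4 = 7.75 Hz.
|f − 536| = 7.75, so the pipe was at either 528.25 Hz or 543.75 Hz.
A shorter pipe has a higher fundamental; the adjustment raises the pipe's frequency.
The beat rate fell, so the adjustment moved the pipe toward 536 Hz — it must have started below the reference.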